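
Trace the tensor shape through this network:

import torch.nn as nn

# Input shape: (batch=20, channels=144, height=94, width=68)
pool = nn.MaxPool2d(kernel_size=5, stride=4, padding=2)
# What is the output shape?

Input shape: (20, 144, 94, 68)
Output shape: (20, 144, 24, 17)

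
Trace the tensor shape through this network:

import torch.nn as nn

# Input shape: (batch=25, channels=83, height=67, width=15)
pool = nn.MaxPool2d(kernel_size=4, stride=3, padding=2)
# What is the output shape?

Input shape: (25, 83, 67, 15)
Output shape: (25, 83, 23, 6)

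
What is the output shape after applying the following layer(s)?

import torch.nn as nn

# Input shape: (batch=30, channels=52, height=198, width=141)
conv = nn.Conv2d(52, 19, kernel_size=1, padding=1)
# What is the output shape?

Input shape: (30, 52, 198, 141)
Output shape: (30, 19, 200, 143)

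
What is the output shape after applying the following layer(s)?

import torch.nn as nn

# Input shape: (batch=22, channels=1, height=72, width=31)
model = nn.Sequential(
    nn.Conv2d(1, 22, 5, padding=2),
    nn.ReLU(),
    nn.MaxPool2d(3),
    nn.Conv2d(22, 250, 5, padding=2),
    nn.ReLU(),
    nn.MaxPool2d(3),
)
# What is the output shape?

Input shape: (22, 1, 72, 31)
  -> after first Conv2d: (22, 22, 72, 31)
  -> after first MaxPool2d: (22, 22, 24, 10)
  -> after second Conv2d: (22, 250, 24, 10)
Output shape: (22, 250, 8, 3)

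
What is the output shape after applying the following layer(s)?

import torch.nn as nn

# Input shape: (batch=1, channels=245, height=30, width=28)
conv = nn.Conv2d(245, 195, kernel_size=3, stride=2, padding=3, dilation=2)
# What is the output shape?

Input shape: (1, 245, 30, 28)
Output shape: (1, 195, 16, 15)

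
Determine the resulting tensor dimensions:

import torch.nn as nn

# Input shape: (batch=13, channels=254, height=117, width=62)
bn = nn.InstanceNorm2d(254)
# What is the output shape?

Input shape: (13, 254, 117, 62)
Output shape: (13, 254, 117, 62)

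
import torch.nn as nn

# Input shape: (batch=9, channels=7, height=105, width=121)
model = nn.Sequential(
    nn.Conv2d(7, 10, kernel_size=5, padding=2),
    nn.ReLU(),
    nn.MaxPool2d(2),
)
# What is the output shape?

Input shape: (9, 7, 105, 121)
  -> after Conv2d: (9, 10, 105, 121)
  -> after ReLU: (9, 10, 105, 121)
Output shape: (9, 10, 52, 60)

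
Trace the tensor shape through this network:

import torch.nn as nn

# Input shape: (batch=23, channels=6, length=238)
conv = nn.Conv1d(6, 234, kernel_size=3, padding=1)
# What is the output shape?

Input shape: (23, 6, 238)
Output shape: (23, 234, 238)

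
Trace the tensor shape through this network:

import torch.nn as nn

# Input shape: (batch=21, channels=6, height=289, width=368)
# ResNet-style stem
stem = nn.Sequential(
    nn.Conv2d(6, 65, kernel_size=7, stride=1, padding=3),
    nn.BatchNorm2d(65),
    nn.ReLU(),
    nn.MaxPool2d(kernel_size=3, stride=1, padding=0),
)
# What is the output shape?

Input shape: (21, 6, 289, 368)
  -> after Conv2d 7x7 stride=1: (21, 65, 289, 368)
Output shape: (21, 65, 287, 366)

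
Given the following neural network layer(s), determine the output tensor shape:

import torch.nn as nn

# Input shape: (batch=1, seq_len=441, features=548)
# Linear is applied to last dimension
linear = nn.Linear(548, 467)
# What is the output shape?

Input shape: (1, 441, 548)
Output shape: (1, 441, 467)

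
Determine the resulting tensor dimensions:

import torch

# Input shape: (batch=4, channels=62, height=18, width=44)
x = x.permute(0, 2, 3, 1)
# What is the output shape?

Input shape: (4, 62, 18, 44)
Output shape: (4, 18, 44, 62)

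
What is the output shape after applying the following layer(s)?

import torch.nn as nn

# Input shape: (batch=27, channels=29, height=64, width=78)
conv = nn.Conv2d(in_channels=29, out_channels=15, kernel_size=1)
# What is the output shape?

Input shape: (27, 29, 64, 78)
Output shape: (27, 15, 64, 78)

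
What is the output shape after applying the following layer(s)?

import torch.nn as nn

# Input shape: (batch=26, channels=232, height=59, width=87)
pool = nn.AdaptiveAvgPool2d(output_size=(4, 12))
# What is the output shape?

Input shape: (26, 232, 59, 87)
Output shape: (26, 232, 4, 12)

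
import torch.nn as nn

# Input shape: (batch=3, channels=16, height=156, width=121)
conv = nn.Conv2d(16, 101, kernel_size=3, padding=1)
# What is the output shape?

Input shape: (3, 16, 156, 121)
Output shape: (3, 101, 156, 121)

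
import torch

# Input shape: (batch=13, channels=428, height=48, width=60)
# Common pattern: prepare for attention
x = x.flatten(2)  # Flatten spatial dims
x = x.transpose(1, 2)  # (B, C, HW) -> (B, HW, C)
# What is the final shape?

Input shape: (13, 428, 48, 60)
  -> after flatten(2): (13, 428, 2880)
Output shape: (13, 2880, 428)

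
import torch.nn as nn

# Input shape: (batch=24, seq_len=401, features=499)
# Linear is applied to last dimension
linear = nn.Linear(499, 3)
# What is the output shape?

Input shape: (24, 401, 499)
Output shape: (24, 401, 3)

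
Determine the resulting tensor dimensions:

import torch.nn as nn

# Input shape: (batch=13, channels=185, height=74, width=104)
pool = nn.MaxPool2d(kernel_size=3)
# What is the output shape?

Input shape: (13, 185, 74, 104)
Output shape: (13, 185, 24, 34)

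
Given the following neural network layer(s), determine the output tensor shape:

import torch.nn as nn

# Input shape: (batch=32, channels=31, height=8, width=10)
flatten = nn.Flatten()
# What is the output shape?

Input shape: (32, 31, 8, 10)
Output shape: (32, 2480)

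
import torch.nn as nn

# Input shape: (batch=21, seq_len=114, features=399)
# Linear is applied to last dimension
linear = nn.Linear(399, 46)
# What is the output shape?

Input shape: (21, 114, 399)
Output shape: (21, 114, 46)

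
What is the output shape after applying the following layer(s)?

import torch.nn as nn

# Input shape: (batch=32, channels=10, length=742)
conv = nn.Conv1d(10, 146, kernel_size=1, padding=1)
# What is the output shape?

Input shape: (32, 10, 742)
Output shape: (32, 146, 744)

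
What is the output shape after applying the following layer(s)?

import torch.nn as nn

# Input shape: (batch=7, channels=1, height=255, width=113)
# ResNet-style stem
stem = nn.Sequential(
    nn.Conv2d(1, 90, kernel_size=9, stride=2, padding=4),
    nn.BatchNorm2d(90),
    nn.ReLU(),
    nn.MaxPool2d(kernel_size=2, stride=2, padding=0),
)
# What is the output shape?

Input shape: (7, 1, 255, 113)
  -> after Conv2d 9x9 stride=2: (7, 90, 128, 57)
Output shape: (7, 90, 64, 28)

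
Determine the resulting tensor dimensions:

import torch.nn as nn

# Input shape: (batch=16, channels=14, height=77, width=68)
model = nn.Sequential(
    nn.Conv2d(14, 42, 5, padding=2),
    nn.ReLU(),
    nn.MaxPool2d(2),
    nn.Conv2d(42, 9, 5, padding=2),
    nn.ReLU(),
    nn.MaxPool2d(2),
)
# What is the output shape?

Input shape: (16, 14, 77, 68)
  -> after first Conv2d: (16, 42, 77, 68)
  -> after first MaxPool2d: (16, 42, 38, 34)
  -> after second Conv2d: (16, 9, 38, 34)
Output shape: (16, 9, 19, 17)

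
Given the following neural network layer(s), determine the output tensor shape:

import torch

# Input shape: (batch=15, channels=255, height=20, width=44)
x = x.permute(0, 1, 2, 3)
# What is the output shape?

Input shape: (15, 255, 20, 44)
Output shape: (15, 255, 20, 44)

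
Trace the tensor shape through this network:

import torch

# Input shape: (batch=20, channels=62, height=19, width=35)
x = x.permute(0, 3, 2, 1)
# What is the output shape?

Input shape: (20, 62, 19, 35)
Output shape: (20, 35, 19, 62)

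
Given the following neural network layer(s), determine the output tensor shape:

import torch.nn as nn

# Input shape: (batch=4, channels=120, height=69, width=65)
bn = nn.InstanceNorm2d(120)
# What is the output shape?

Input shape: (4, 120, 69, 65)
Output shape: (4, 120, 69, 65)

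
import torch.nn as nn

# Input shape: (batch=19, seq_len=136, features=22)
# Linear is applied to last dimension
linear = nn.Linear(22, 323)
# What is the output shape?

Input shape: (19, 136, 22)
Output shape: (19, 136, 323)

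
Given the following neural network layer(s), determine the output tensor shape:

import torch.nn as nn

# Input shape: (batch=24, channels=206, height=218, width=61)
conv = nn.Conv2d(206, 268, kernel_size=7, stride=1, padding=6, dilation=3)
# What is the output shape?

Input shape: (24, 206, 218, 61)
Output shape: (24, 268, 212, 55)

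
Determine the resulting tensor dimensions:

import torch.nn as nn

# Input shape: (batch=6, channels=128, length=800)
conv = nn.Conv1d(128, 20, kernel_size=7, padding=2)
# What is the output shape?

Input shape: (6, 128, 800)
Output shape: (6, 20, 798)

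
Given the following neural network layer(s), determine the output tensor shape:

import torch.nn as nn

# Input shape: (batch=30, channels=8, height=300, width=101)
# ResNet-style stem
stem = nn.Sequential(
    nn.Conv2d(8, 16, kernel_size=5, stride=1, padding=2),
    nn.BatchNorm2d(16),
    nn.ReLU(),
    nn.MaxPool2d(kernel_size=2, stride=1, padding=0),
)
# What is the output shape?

Input shape: (30, 8, 300, 101)
  -> after Conv2d 5x5 stride=1: (30, 16, 300, 101)
Output shape: (30, 16, 299, 100)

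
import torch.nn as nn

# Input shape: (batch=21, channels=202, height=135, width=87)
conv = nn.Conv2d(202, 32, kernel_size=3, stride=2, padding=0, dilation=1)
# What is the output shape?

Input shape: (21, 202, 135, 87)
Output shape: (21, 32, 67, 43)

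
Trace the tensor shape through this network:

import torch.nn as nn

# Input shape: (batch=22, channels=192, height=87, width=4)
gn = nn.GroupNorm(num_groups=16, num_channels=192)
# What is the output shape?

Input shape: (22, 192, 87, 4)
Output shape: (22, 192, 87, 4)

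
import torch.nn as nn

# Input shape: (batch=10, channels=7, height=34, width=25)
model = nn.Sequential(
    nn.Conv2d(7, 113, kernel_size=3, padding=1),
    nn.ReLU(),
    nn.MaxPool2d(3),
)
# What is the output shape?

Input shape: (10, 7, 34, 25)
  -> after Conv2d: (10, 113, 34, 25)
  -> after ReLU: (10, 113, 34, 25)
Output shape: (10, 113, 11, 8)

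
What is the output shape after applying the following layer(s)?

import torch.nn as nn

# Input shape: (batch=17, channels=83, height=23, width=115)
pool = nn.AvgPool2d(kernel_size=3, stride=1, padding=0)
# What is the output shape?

Input shape: (17, 83, 23, 115)
Output shape: (17, 83, 21, 113)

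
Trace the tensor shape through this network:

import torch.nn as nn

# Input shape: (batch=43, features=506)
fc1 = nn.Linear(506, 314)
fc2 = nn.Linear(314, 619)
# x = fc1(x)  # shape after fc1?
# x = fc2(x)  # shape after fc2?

Input shape: (43, 506)
  -> after fc1: (43, 314)
Output shape: (43, 619)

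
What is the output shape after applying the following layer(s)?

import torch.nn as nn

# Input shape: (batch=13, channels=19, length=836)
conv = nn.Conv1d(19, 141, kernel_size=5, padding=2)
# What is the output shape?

Input shape: (13, 19, 836)
Output shape: (13, 141, 836)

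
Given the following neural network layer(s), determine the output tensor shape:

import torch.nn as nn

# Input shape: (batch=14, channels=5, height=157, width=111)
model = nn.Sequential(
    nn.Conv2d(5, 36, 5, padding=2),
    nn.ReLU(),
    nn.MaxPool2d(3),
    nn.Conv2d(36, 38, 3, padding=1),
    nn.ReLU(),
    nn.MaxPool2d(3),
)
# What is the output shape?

Input shape: (14, 5, 157, 111)
  -> after first Conv2d: (14, 36, 157, 111)
  -> after first MaxPool2d: (14, 36, 52, 37)
  -> after second Conv2d: (14, 38, 52, 37)
Output shape: (14, 38, 17, 12)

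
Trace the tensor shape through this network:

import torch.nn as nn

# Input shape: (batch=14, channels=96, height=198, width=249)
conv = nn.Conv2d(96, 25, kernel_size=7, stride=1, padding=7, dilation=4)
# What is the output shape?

Input shape: (14, 96, 198, 249)
Output shape: (14, 25, 188, 239)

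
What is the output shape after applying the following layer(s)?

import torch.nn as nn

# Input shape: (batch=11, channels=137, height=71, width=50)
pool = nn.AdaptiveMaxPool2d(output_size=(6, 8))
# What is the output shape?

Input shape: (11, 137, 71, 50)
Output shape: (11, 137, 6, 8)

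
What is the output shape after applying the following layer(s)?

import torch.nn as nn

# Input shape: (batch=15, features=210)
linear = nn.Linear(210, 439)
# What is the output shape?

Input shape: (15, 210)
Output shape: (15, 439)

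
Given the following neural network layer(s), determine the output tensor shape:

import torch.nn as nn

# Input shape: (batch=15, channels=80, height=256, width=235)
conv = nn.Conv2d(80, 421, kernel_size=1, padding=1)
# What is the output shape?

Input shape: (15, 80, 256, 235)
Output shape: (15, 421, 258, 237)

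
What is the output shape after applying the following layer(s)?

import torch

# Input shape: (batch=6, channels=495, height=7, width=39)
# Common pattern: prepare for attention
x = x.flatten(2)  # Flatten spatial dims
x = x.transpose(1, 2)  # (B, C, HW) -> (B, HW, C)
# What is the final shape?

Input shape: (6, 495, 7, 39)
  -> after flatten(2): (6, 495, 273)
Output shape: (6, 273, 495)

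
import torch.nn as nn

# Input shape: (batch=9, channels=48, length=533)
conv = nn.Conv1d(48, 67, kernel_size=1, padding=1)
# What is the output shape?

Input shape: (9, 48, 533)
Output shape: (9, 67, 535)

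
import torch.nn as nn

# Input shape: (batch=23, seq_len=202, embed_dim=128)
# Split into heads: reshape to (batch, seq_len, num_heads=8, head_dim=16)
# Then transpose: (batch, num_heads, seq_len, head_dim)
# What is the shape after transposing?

Input shape: (23, 202, 128)
  -> after reshape: (23, 202, 8, 16)
Output shape: (23, 8, 202, 16)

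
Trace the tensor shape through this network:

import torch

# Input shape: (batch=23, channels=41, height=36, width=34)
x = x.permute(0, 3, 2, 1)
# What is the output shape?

Input shape: (23, 41, 36, 34)
Output shape: (23, 34, 36, 41)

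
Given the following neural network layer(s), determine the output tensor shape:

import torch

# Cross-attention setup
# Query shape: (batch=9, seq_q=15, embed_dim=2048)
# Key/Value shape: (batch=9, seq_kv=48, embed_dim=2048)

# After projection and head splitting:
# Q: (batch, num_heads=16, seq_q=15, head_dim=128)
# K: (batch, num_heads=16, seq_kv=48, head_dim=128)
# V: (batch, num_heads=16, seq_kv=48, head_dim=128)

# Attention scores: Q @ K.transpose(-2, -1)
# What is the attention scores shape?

Input shape: (9, 15, 2048)
Output shape: (9, 16, 15, 48)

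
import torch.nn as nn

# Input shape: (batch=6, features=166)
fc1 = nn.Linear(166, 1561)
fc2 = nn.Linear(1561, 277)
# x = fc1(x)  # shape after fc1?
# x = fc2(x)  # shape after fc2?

Input shape: (6, 166)
  -> after fc1: (6, 1561)
Output shape: (6, 277)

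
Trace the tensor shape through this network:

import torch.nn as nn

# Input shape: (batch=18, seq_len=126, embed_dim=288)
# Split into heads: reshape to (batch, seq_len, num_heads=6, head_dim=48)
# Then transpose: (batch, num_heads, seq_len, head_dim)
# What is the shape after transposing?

Input shape: (18, 126, 288)
  -> after reshape: (18, 126, 6, 48)
Output shape: (18, 6, 126, 48)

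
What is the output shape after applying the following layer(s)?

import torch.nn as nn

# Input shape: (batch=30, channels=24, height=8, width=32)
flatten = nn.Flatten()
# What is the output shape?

Input shape: (30, 24, 8, 32)
Output shape: (30, 6144)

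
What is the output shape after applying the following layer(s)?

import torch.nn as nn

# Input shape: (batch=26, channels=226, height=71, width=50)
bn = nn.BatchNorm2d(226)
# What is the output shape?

Input shape: (26, 226, 71, 50)
Output shape: (26, 226, 71, 50)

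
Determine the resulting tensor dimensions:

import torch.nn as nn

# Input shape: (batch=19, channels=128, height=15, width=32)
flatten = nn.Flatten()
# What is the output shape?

Input shape: (19, 128, 15, 32)
Output shape: (19, 61440)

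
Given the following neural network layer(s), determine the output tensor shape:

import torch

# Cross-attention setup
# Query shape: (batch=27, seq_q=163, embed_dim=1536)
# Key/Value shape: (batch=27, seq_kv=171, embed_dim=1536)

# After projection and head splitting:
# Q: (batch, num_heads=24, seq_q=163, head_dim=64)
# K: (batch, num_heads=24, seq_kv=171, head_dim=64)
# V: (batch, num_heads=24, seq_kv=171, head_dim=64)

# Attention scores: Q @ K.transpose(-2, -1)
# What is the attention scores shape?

Input shape: (27, 163, 1536)
Output shape: (27, 24, 163, 171)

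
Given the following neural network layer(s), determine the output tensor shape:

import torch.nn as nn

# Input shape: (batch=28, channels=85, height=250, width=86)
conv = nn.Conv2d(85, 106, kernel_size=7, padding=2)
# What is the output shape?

Input shape: (28, 85, 250, 86)
Output shape: (28, 106, 248, 84)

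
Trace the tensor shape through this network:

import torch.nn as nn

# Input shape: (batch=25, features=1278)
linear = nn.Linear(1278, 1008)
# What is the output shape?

Input shape: (25, 1278)
Output shape: (25, 1008)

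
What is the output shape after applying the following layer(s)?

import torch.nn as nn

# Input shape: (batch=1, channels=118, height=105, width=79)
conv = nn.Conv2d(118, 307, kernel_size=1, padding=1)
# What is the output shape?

Input shape: (1, 118, 105, 79)
Output shape: (1, 307, 107, 81)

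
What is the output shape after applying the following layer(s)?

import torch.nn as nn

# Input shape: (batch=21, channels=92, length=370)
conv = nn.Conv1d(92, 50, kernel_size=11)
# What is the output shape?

Input shape: (21, 92, 370)
Output shape: (21, 50, 360)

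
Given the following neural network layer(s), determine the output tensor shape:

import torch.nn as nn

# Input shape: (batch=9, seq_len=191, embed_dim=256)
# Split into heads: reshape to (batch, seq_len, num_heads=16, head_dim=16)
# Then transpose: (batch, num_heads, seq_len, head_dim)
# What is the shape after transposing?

Input shape: (9, 191, 256)
  -> after reshape: (9, 191, 16, 16)
Output shape: (9, 16, 191, 16)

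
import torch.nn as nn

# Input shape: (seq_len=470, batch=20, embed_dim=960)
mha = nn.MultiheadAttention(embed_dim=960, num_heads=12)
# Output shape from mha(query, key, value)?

Input shape: (470, 20, 960)
Output shape: (470, 20, 960)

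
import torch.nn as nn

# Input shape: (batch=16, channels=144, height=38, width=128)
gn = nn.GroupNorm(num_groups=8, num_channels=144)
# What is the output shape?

Input shape: (16, 144, 38, 128)
Output shape: (16, 144, 38, 128)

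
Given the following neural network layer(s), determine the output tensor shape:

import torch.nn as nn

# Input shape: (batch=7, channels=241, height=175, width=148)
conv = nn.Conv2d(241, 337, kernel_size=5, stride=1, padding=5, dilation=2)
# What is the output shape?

Input shape: (7, 241, 175, 148)
Output shape: (7, 337, 177, 150)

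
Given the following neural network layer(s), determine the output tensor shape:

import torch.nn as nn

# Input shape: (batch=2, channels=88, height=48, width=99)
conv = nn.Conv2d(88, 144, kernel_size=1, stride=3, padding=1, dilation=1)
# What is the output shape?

Input shape: (2, 88, 48, 99)
Output shape: (2, 144, 17, 34)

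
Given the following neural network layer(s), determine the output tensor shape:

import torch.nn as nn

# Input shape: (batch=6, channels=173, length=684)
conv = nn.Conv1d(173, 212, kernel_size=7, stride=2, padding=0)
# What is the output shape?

Input shape: (6, 173, 684)
Output shape: (6, 212, 339)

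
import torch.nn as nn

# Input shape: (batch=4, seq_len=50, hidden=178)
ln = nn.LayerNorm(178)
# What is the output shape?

Input shape: (4, 50, 178)
Output shape: (4, 50, 178)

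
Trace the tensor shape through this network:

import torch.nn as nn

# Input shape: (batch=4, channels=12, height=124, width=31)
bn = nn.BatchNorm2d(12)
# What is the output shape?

Input shape: (4, 12, 124, 31)
Output shape: (4, 12, 124, 31)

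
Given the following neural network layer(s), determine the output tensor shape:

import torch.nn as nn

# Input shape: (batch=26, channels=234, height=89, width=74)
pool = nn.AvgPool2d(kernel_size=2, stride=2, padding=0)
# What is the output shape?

Input shape: (26, 234, 89, 74)
Output shape: (26, 234, 44, 37)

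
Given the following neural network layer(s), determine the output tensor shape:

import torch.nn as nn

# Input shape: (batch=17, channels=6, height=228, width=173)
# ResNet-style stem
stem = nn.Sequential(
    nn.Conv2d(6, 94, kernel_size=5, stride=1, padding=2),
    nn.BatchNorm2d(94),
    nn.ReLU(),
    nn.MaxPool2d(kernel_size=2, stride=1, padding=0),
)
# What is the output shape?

Input shape: (17, 6, 228, 173)
  -> after Conv2d 5x5 stride=1: (17, 94, 228, 173)
Output shape: (17, 94, 227, 172)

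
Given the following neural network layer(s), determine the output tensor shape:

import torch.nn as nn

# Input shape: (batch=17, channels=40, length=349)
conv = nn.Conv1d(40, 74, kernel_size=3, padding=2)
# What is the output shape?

Input shape: (17, 40, 349)
Output shape: (17, 74, 351)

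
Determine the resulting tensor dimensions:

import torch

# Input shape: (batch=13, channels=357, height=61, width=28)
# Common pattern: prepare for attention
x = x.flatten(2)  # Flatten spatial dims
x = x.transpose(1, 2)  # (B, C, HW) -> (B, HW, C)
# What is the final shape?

Input shape: (13, 357, 61, 28)
  -> after flatten(2): (13, 357, 1708)
Output shape: (13, 1708, 357)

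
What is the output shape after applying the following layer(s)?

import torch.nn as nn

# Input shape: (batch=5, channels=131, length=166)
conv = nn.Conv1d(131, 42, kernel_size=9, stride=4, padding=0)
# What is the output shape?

Input shape: (5, 131, 166)
Output shape: (5, 42, 40)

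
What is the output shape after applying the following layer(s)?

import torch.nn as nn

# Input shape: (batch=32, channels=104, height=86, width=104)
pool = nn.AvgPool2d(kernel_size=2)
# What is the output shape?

Input shape: (32, 104, 86, 104)
Output shape: (32, 104, 43, 52)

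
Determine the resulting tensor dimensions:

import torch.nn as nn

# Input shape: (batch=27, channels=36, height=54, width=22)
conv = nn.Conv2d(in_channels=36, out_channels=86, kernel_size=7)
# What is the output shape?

Input shape: (27, 36, 54, 22)
Output shape: (27, 86, 48, 16)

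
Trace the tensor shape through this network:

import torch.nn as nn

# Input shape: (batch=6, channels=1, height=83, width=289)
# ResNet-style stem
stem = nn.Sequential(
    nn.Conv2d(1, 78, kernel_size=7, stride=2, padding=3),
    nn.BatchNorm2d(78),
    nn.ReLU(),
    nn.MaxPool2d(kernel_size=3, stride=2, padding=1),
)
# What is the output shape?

Input shape: (6, 1, 83, 289)
  -> after Conv2d 7x7 stride=2: (6, 78, 42, 145)
Output shape: (6, 78, 21, 73)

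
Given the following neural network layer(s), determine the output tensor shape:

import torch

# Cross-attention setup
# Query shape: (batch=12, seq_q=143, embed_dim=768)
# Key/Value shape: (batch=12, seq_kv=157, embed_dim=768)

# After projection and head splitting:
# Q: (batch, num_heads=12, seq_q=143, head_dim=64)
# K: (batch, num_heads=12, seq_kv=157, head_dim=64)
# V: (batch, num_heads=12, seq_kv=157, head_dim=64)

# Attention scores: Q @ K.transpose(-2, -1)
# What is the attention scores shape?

Input shape: (12, 143, 768)
Output shape: (12, 12, 143, 157)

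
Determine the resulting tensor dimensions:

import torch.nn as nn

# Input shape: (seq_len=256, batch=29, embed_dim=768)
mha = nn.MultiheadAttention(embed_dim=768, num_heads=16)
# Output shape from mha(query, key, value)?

Input shape: (256, 29, 768)
Output shape: (256, 29, 768)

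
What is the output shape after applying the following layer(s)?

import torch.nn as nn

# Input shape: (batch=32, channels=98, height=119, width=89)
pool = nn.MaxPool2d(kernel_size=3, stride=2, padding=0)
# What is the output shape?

Input shape: (32, 98, 119, 89)
Output shape: (32, 98, 59, 44)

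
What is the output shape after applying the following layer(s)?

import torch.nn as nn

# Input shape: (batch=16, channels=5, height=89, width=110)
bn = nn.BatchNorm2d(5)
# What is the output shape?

Input shape: (16, 5, 89, 110)
Output shape: (16, 5, 89, 110)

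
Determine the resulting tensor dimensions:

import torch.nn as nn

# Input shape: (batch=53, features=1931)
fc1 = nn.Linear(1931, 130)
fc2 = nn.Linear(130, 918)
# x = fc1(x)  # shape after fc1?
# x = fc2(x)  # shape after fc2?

Input shape: (53, 1931)
  -> after fc1: (53, 130)
Output shape: (53, 918)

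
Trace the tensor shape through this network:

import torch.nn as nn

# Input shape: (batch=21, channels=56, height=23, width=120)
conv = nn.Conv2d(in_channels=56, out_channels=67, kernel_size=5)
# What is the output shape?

Input shape: (21, 56, 23, 120)
Output shape: (21, 67, 19, 116)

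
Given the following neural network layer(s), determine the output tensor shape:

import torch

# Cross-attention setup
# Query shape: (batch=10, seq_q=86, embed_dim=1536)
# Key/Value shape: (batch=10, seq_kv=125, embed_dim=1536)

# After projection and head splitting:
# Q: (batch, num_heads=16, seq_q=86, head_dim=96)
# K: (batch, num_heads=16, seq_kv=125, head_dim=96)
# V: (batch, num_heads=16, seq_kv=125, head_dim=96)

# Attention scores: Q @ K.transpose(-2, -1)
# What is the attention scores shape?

Input shape: (10, 86, 1536)
Output shape: (10, 16, 86, 125)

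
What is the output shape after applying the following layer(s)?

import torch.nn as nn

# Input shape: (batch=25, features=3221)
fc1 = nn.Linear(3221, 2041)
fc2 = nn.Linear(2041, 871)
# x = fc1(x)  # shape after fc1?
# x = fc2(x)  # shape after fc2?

Input shape: (25, 3221)
  -> after fc1: (25, 2041)
Output shape: (25, 871)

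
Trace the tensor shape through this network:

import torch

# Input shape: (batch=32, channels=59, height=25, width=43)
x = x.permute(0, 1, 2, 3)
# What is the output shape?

Input shape: (32, 59, 25, 43)
Output shape: (32, 59, 25, 43)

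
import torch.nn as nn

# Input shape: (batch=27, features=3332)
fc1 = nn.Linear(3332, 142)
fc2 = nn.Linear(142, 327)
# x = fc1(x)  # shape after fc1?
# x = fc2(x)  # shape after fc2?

Input shape: (27, 3332)
  -> after fc1: (27, 142)
Output shape: (27, 327)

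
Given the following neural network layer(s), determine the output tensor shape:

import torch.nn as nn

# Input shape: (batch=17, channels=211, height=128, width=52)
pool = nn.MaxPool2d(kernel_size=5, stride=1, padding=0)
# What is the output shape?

Input shape: (17, 211, 128, 52)
Output shape: (17, 211, 124, 48)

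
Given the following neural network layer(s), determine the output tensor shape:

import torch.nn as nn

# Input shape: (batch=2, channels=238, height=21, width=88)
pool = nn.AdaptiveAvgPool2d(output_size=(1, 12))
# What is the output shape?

Input shape: (2, 238, 21, 88)
Output shape: (2, 238, 1, 12)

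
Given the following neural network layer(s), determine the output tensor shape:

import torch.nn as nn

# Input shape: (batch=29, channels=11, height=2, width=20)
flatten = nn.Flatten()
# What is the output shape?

Input shape: (29, 11, 2, 20)
Output shape: (29, 440)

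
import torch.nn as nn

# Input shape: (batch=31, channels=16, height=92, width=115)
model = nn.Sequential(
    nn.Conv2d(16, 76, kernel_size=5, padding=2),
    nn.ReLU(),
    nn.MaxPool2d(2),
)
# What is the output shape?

Input shape: (31, 16, 92, 115)
  -> after Conv2d: (31, 76, 92, 115)
  -> after ReLU: (31, 76, 92, 115)
Output shape: (31, 76, 46, 57)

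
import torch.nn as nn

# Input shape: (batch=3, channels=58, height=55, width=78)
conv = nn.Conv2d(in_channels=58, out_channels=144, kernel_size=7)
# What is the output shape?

Input shape: (3, 58, 55, 78)
Output shape: (3, 144, 49, 72)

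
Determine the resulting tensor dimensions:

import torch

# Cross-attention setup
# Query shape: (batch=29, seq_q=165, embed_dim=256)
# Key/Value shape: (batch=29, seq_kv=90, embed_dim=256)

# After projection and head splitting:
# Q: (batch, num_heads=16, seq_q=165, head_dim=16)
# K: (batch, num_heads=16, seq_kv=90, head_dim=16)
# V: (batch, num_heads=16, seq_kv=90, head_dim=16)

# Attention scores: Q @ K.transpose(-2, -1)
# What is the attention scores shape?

Input shape: (29, 165, 256)
Output shape: (29, 16, 165, 90)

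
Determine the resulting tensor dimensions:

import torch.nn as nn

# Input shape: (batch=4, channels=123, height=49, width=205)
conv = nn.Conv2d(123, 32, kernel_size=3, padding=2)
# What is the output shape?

Input shape: (4, 123, 49, 205)
Output shape: (4, 32, 51, 207)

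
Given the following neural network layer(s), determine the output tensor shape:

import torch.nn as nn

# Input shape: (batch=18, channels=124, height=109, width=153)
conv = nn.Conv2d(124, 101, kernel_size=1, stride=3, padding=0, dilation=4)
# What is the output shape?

Input shape: (18, 124, 109, 153)
Output shape: (18, 101, 37, 51)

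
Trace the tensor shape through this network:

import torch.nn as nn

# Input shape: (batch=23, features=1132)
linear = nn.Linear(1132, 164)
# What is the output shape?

Input shape: (23, 1132)
Output shape: (23, 164)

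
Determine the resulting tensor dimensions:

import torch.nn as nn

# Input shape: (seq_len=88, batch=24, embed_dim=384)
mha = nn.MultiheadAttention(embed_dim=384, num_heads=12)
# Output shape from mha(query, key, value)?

Input shape: (88, 24, 384)
Output shape: (88, 24, 384)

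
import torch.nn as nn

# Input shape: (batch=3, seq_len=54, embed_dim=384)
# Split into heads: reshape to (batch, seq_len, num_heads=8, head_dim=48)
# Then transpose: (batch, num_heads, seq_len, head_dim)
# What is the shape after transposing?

Input shape: (3, 54, 384)
  -> after reshape: (3, 54, 8, 48)
Output shape: (3, 8, 54, 48)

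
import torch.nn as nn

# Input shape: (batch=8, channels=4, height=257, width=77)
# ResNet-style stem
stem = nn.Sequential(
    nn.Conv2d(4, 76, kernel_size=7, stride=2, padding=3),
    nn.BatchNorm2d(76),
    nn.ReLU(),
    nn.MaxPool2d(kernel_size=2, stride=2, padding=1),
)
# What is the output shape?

Input shape: (8, 4, 257, 77)
  -> after Conv2d 7x7 stride=2: (8, 76, 129, 39)
Output shape: (8, 76, 65, 20)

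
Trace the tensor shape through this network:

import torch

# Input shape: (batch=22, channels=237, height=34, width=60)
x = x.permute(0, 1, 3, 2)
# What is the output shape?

Input shape: (22, 237, 34, 60)
Output shape: (22, 237, 60, 34)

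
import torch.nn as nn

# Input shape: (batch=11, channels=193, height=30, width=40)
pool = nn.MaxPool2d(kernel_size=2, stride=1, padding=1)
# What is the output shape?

Input shape: (11, 193, 30, 40)
Output shape: (11, 193, 31, 41)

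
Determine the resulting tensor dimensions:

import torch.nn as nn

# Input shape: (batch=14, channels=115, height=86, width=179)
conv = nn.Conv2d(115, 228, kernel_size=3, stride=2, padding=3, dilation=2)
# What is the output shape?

Input shape: (14, 115, 86, 179)
Output shape: (14, 228, 44, 91)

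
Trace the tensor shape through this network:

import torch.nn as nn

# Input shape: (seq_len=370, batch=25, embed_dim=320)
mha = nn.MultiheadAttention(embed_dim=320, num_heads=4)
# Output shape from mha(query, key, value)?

Input shape: (370, 25, 320)
Output shape: (370, 25, 320)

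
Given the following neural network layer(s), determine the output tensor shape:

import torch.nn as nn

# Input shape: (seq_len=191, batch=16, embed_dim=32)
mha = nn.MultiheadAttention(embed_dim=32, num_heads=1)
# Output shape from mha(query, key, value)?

Input shape: (191, 16, 32)
Output shape: (191, 16, 32)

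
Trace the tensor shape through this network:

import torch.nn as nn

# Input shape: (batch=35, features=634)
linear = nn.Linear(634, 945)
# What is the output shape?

Input shape: (35, 634)
Output shape: (35, 945)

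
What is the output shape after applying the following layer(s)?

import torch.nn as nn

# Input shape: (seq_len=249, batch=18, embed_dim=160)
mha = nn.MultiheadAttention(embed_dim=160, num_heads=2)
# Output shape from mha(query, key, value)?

Input shape: (249, 18, 160)
Output shape: (249, 18, 160)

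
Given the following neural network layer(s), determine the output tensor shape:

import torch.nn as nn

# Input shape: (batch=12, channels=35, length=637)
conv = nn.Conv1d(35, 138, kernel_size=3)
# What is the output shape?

Input shape: (12, 35, 637)
Output shape: (12, 138, 635)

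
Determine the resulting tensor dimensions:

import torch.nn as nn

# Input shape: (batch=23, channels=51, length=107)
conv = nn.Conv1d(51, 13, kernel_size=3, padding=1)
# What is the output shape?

Input shape: (23, 51, 107)
Output shape: (23, 13, 107)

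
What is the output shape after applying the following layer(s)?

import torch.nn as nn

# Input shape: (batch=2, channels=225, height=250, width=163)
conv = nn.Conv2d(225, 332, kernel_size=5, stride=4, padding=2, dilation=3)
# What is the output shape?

Input shape: (2, 225, 250, 163)
Output shape: (2, 332, 61, 39)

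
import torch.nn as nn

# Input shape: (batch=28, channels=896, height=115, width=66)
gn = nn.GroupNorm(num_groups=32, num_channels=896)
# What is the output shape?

Input shape: (28, 896, 115, 66)
Output shape: (28, 896, 115, 66)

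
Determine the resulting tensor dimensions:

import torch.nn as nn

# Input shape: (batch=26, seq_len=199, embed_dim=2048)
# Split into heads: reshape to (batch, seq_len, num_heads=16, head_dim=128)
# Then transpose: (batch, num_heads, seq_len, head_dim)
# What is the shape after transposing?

Input shape: (26, 199, 2048)
  -> after reshape: (26, 199, 16, 128)
Output shape: (26, 16, 199, 128)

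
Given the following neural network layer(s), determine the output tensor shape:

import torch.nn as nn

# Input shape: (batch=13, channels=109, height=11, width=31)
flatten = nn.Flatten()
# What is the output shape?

Input shape: (13, 109, 11, 31)
Output shape: (13, 37169)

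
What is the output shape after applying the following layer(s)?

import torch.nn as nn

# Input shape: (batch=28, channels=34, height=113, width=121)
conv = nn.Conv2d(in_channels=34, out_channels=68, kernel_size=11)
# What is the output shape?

Input shape: (28, 34, 113, 121)
Output shape: (28, 68, 103, 111)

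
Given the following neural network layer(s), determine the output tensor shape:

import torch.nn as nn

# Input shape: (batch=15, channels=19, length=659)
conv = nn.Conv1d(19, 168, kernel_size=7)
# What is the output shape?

Input shape: (15, 19, 659)
Output shape: (15, 168, 653)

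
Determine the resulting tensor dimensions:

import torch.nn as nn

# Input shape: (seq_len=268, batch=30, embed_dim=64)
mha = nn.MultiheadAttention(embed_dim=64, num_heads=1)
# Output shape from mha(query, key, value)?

Input shape: (268, 30, 64)
Output shape: (268, 30, 64)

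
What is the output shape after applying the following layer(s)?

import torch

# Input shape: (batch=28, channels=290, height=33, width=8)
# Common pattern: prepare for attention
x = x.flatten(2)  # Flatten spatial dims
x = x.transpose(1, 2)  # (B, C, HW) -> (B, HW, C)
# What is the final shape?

Input shape: (28, 290, 33, 8)
  -> after flatten(2): (28, 290, 264)
Output shape: (28, 264, 290)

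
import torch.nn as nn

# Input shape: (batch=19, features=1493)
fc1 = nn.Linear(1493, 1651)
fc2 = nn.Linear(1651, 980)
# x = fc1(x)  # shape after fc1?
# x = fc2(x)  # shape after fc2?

Input shape: (19, 1493)
  -> after fc1: (19, 1651)
Output shape: (19, 980)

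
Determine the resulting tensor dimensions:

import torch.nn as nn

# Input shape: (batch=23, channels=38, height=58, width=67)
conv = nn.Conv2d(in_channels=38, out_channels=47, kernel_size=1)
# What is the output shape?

Input shape: (23, 38, 58, 67)
Output shape: (23, 47, 58, 67)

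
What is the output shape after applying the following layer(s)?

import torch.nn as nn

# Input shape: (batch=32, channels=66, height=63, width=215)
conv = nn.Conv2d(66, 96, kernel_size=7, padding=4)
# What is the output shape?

Input shape: (32, 66, 63, 215)
Output shape: (32, 96, 65, 217)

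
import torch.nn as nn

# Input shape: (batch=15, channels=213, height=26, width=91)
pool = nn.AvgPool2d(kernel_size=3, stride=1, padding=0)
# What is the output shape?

Input shape: (15, 213, 26, 91)
Output shape: (15, 213, 24, 89)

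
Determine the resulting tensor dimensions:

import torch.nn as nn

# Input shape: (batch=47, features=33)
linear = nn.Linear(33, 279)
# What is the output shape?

Input shape: (47, 33)
Output shape: (47, 279)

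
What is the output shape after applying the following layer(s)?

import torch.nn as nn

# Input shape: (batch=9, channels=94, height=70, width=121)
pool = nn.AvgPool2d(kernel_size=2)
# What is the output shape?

Input shape: (9, 94, 70, 121)
Output shape: (9, 94, 35, 60)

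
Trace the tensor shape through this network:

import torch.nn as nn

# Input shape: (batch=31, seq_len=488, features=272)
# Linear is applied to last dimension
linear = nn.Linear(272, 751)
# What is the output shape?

Input shape: (31, 488, 272)
Output shape: (31, 488, 751)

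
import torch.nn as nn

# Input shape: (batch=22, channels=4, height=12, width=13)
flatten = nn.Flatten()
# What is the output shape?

Input shape: (22, 4, 12, 13)
Output shape: (22, 624)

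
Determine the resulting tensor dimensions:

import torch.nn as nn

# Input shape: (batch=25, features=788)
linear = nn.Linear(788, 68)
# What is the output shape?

Input shape: (25, 788)
Output shape: (25, 68)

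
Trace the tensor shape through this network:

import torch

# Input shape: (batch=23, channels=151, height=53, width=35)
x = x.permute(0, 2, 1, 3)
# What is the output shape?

Input shape: (23, 151, 53, 35)
Output shape: (23, 53, 151, 35)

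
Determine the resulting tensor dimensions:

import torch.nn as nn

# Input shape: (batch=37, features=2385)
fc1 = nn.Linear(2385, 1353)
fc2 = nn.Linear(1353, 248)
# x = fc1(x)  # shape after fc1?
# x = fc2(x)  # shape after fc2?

Input shape: (37, 2385)
  -> after fc1: (37, 1353)
Output shape: (37, 248)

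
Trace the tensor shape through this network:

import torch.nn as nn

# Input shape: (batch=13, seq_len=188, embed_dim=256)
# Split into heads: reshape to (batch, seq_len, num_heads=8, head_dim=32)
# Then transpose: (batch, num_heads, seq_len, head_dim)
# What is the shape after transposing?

Input shape: (13, 188, 256)
  -> after reshape: (13, 188, 8, 32)
Output shape: (13, 8, 188, 32)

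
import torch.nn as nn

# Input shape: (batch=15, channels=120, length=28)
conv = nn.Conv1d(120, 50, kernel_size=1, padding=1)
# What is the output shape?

Input shape: (15, 120, 28)
Output shape: (15, 50, 30)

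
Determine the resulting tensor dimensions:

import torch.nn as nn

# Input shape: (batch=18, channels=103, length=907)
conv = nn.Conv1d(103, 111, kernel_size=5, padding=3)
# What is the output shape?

Input shape: (18, 103, 907)
Output shape: (18, 111, 909)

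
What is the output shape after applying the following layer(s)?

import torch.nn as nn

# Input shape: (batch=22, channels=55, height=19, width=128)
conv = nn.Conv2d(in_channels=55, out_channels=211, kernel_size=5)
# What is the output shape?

Input shape: (22, 55, 19, 128)
Output shape: (22, 211, 15, 124)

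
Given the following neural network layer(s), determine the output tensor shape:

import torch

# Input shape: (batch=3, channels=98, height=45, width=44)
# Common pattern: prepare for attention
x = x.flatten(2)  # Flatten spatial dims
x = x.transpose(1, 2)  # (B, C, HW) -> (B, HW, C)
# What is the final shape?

Input shape: (3, 98, 45, 44)
  -> after flatten(2): (3, 98, 1980)
Output shape: (3, 1980, 98)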